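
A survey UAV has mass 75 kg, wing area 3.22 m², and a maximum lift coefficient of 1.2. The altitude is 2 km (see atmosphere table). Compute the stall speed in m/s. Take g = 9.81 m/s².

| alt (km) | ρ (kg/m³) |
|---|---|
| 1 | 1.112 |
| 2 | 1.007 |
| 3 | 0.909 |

At 2 km, from the table: ρ = 1.007 kg/m³.
At stall, lift equals weight: L = W = m·g = 75 × 9.81 = 735.8 N.
From L = ½ρV²S·CL,max = W: V_stall = √(2W/(ρSCL,max)) = √(2·735.8/(1.007·3.22·1.2))
V_stall = √378.2 = 19.4 m/s

V_stall = 19.4 m/s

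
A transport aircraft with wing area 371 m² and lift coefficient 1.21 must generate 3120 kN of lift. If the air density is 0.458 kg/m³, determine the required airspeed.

v = 174 m/s

L = ½ρv²S·CL ⇒ v = √(2L/(ρ·S·CL))
v = √(2 × 3.12×10^6 / (0.458 × 371 × 1.21)) = √30350 = 174 m/s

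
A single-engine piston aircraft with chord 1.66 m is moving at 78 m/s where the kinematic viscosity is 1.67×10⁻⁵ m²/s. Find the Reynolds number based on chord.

Re = 7.75×10^6

Re = v·c/ν = 78 × 1.66 / (1.67×10⁻⁵) = 7.75×10^6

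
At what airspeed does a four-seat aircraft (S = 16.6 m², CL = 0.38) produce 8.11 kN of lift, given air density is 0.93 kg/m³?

v = 52.6 m/s

L = ½ρv²S·CL ⇒ v = √(2L/(ρ·S·CL))
v = √(2 × 8110 / (0.93 × 16.6 × 0.38)) = √2765 = 52.6 m/s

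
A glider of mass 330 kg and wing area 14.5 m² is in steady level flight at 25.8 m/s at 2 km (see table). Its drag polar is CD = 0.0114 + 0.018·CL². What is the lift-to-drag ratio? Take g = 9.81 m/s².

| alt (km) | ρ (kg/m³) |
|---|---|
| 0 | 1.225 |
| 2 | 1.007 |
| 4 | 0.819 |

L/D = 34.4

At 2 km, from the table: ρ = 1.007 kg/m³.
Level flight ⇒ L = W = m·g = 330 × 9.81 = 3237.3 N.
q = ½ρv² = ½ × 1.007 × 25.8² = 335.1 Pa.
CL = 2W/(ρv²S) = 2×3237.3/(1.007×25.8²×14.5) = 0.6662.
CD = 0.0114 + 0.018 × 0.6662² = 0.01939.
L/D = CL/CD = 0.6662 / 0.01939 = 34.4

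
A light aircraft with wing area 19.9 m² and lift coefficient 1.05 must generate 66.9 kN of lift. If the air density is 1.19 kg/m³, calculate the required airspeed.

v = 73.4 m/s

L = ½ρv²S·CL ⇒ v = √(2L/(ρ·S·CL))
v = √(2 × 66900 / (1.19 × 19.9 × 1.05)) = √5381 = 73.4 m/s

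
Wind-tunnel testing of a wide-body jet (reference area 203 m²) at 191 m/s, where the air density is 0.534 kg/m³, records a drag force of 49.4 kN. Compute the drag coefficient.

CD = 0.025

From D = ½ρv²S·CD, rearranging gives CD = 2D/(ρv²S).
CD = 2 × 49400 / (0.534 × 191² × 203) = 0.025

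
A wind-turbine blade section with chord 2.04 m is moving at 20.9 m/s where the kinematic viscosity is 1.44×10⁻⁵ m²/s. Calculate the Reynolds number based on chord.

Re = 2.96×10^6

Re = v·c/ν = 20.9 × 2.04 / (1.44×10⁻⁵) = 2.96×10^6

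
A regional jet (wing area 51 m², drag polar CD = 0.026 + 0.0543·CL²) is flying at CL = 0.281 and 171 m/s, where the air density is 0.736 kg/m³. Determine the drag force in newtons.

D = 16600 N

CD = 0.026 + 0.0543 × 0.281² = 0.03029
D = ½ρv²S·CD = ½ × 0.736 × 171² × 51 × 0.03029 = 16600 N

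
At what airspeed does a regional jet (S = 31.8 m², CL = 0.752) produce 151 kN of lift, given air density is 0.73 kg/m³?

L = ½ρv²S·CL ⇒ v = √(2L/(ρ·S·CL))
v = √(2 × 1.51×10^5 / (0.73 × 31.8 × 0.752)) = √17300 = 132 m/s

v = 132 m/s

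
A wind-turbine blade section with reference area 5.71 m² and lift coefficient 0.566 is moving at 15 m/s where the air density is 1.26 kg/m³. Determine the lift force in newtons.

L = 458 N

Dynamic pressure q = ½ρv² = ½ × 1.26 × 15² = 141.8 Pa.
L = q·S·CL = 141.8 × 5.71 × 0.566 = 458 N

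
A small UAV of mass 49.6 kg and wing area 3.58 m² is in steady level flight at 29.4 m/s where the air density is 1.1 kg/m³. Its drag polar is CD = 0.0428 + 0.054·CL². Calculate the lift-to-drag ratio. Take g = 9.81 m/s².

Weight W = mg = 49.6 × 9.81 = 486.58 N; in level flight L = W.
q = ½ρv² = ½ × 1.1 × 29.4² = 475.4 Pa.
CL = 2W/(ρv²S) = 2×486.58/(1.1×29.4²×3.58) = 0.2859.
CD = 0.0428 + 0.054 × 0.2859² = 0.04721.
L/D = CL/CD = 0.2859 / 0.04721 = 6.06

L/D = 6.06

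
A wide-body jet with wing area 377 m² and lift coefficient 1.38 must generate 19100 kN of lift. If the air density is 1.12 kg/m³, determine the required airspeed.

L = ½ρv²S·CL ⇒ v = √(2L/(ρ·S·CL))
v = √(2 × 1.91×10^7 / (1.12 × 377 × 1.38)) = √65560 = 256 m/s

v = 256 m/s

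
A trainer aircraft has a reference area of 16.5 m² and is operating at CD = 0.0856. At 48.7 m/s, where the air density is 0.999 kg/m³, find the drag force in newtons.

Dynamic pressure q = ½ρv² = ½ × 0.999 × 48.7² = 1185 Pa.
D = q·S·CD = 1185 × 16.5 × 0.0856 = 1670 N

D = 1670 N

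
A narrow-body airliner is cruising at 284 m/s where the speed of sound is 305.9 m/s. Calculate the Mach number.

M = 0.928

M = v/a = 284 / 305.9 = 0.928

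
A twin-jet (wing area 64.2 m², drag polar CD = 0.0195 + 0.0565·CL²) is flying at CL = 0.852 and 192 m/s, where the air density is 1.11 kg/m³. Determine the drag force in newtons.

CD = 0.0195 + 0.0565 × 0.852² = 0.06051
D = ½ρv²S·CD = ½ × 1.11 × 192² × 64.2 × 0.06051 = 79500 N

D = 79500 N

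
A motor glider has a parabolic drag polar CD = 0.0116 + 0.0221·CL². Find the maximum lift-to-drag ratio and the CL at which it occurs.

For CD = CD0 + K·CL², (L/D)max occurs at CL* = √(CD0/K) and equals 1/(2√(K·CD0)).
(L/D)max = 1/(2√(0.0221 × 0.0116)) = 1/(2 × 0.01601) = 31.2
CL* = √(0.0116/0.0221) = 0.724

(L/D)max = 31.2, at CL = 0.724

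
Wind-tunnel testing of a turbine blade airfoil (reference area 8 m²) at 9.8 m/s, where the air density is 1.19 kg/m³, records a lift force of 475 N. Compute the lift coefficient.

CL = 1.04

From L = ½ρv²S·CL, rearranging gives CL = 2L/(ρv²S).
CL = 2 × 475 / (1.19 × 9.8² × 8) = 1.04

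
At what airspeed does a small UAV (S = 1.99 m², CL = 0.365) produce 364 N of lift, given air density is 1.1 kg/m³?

L = ½ρv²S·CL ⇒ v = √(2L/(ρ·S·CL))
v = √(2 × 364 / (1.1 × 1.99 × 0.365)) = √911.2 = 30.2 m/s

v = 30.2 m/s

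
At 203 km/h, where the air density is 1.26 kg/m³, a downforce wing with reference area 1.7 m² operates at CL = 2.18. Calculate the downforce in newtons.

L = 7420 N

Convert speed: v = 203 km/h ÷ 3.6 = 56.39 m/s.
L = ½ρv²S·CL = ½ × 1.26 × 56.39² × 1.7 × 2.18 = 7420 N ≈ 7.42 kN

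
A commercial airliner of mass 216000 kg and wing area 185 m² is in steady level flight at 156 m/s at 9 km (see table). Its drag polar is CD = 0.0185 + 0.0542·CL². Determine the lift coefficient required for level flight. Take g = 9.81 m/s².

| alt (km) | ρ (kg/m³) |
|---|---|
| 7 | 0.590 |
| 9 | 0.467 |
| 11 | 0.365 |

At 9 km, from the table: ρ = 0.467 kg/m³.
Weight W = mg = 216000 × 9.81 = 2.119×10^6 N; in level flight L = W.
Dynamic pressure q = 0.5 × 0.467 × 156² = 5682 Pa.
CL = W/(q·S) = 2.119×10^6 / (5682 × 185) = 2.016.

CL = 2.02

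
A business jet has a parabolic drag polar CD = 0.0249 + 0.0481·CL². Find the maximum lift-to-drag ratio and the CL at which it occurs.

For CD = CD0 + K·CL², (L/D)max occurs at CL* = √(CD0/K) and equals 1/(2√(K·CD0)).
(L/D)max = 1/(2√(0.0481 × 0.0249)) = 1/(2 × 0.03461) = 14.4
CL* = √(0.0249/0.0481) = 0.719

(L/D)max = 14.4, at CL = 0.719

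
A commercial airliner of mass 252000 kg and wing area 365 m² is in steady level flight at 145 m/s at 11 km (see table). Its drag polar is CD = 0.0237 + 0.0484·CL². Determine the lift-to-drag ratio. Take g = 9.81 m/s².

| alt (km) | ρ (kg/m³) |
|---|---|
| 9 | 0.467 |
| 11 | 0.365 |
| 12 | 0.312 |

L/D = 10.1

At 11 km, from the table: ρ = 0.365 kg/m³.
Level flight ⇒ L = W = m·g = 252000 × 9.81 = 2.4721×10^6 N.
q = ½ρv² = ½ × 0.365 × 145² = 3837 Pa.
CL = 2W/(ρv²S) = 2×2.4721×10^6/(0.365×145²×365) = 1.765.
CD = 0.0237 + 0.0484 × 1.765² = 0.1745.
L/D = CL/CD = 1.765 / 0.1745 = 10.1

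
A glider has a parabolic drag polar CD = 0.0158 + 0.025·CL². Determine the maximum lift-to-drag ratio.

(L/D)max = 25.2

For CD = CD0 + K·CL², (L/D)max occurs at CL* = √(CD0/K) and equals 1/(2√(K·CD0)).
(L/D)max = 1/(2√(0.025 × 0.0158)) = 1/(2 × 0.01987) = 25.2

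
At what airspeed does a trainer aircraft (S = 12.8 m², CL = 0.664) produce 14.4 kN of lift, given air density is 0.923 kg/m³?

L = ½ρv²S·CL ⇒ v = √(2L/(ρ·S·CL))
v = √(2 × 14400 / (0.923 × 12.8 × 0.664)) = √3671 = 60.6 m/s

v = 60.6 m/s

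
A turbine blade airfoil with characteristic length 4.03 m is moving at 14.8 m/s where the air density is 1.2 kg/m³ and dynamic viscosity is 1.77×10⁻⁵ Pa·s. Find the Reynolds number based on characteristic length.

Re = ρ·v·c/μ = 1.2 × 14.8 × 4.03 / (1.77×10⁻⁵) = 4.04×10^6

Re = 4.04×10^6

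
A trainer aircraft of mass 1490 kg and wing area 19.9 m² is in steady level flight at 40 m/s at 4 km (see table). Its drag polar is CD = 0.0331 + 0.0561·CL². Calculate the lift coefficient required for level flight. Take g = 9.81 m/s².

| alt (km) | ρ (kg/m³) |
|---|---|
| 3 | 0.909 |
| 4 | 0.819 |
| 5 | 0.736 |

At 4 km, from the table: ρ = 0.819 kg/m³.
Level flight ⇒ L = W = m·g = 1490 × 9.81 = 14617 N.
Dynamic pressure q = 0.5 × 0.819 × 40² = 655.2 Pa.
Required CL = L/(qS) = 14617/(655.2·19.9) = 1.121.

CL = 1.12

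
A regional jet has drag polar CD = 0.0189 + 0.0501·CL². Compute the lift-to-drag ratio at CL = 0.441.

L/D = 15.4

CD = 0.0189 + 0.0501 × 0.441² = 0.02864
L/D = CL/CD = 0.441 / 0.02864 = 15.4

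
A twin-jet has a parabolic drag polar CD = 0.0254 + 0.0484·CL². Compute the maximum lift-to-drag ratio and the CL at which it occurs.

(L/D)max = 14.3, at CL = 0.724

For CD = CD0 + K·CL², (L/D)max occurs at CL* = √(CD0/K) and equals 1/(2√(K·CD0)).
(L/D)max = 1/(2√(0.0484 × 0.0254)) = 1/(2 × 0.03506) = 14.3
CL* = √(0.0254/0.0484) = 0.724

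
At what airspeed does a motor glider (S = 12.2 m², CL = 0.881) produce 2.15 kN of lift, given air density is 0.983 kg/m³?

v = 20.2 m/s

L = ½ρv²S·CL ⇒ v = √(2L/(ρ·S·CL))
v = √(2 × 2150 / (0.983 × 12.2 × 0.881)) = √407 = 20.2 m/s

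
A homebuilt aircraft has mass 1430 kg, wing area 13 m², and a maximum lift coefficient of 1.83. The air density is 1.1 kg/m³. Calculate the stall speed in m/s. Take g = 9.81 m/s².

Stall occurs when L = W at CL,max. W = mg = 1430 × 9.81 = 14030 N.
V_stall = √(2W/(ρ·S·CL,max)) = √(2 × 14030 / (1.1 × 13 × 1.83))
V_stall = √1072 = 32.7 m/s

V_stall = 32.7 m/s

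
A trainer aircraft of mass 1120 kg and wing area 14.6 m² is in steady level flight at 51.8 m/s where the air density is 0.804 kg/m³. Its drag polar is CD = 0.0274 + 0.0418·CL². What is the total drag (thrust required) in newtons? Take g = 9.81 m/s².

Weight W = mg = 1120 × 9.81 = 10987 N; in level flight L = W.
Dynamic pressure q = 0.5 × 0.804 × 51.8² = 1079 Pa.
CL = 2W/(ρv²S) = 2×10987/(0.804×51.8²×14.6) = 0.6977.
CD = 0.0274 + 0.0418 × 0.6977² = 0.04775.
D = q·S·CD = 1079 × 14.6 × 0.04775 = 751.9 N

D = 752 N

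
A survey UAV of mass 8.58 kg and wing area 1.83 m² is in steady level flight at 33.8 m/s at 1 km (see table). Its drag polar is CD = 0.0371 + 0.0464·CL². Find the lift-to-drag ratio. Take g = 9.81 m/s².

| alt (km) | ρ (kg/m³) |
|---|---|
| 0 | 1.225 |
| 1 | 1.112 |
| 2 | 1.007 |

L/D = 1.94

At 1 km, from the table: ρ = 1.112 kg/m³.
Level flight ⇒ L = W = m·g = 8.58 × 9.81 = 84.17 N.
q = ½ρv² = ½ × 1.112 × 33.8² = 635.2 Pa.
CL = 2W/(ρv²S) = 2×84.17/(1.112×33.8²×1.83) = 0.07241.
CD = 0.0371 + 0.0464 × 0.07241² = 0.03734.
L/D = CL/CD = 0.07241 / 0.03734 = 1.94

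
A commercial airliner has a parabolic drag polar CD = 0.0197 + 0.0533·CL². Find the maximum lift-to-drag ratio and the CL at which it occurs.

(L/D)max = 15.4, at CL = 0.608

For CD = CD0 + K·CL², (L/D)max occurs at CL* = √(CD0/K) and equals 1/(2√(K·CD0)).
(L/D)max = 1/(2√(0.0533 × 0.0197)) = 1/(2 × 0.0324) = 15.4
CL* = √(0.0197/0.0533) = 0.608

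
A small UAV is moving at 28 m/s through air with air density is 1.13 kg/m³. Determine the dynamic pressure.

q = 443 Pa

q = ½ρv² = ½ × 1.13 × 28² = 443 Pa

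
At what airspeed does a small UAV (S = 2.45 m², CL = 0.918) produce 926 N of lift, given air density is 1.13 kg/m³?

v = 27 m/s

L = ½ρv²S·CL ⇒ v = √(2L/(ρ·S·CL))
v = √(2 × 926 / (1.13 × 2.45 × 0.918)) = √728.7 = 27 m/s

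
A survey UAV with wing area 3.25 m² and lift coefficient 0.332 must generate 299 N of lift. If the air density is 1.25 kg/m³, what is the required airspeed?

L = ½ρv²S·CL ⇒ v = √(2L/(ρ·S·CL))
v = √(2 × 299 / (1.25 × 3.25 × 0.332)) = √443.4 = 21.1 m/s

v = 21.1 m/s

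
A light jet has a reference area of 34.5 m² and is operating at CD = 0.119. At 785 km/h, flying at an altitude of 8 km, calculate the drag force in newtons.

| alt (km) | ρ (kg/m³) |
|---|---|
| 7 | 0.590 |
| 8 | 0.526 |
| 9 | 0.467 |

D = 51300 N

At 8 km, from the table: ρ = 0.526 kg/m³.
Convert speed: v = 785 km/h ÷ 3.6 = 218.1 m/s.
Dynamic pressure q = ½ρv² = ½ × 0.526 × 218.1² = 12510 Pa.
D = q·S·CD = 12510 × 34.5 × 0.119 = 51300 N ≈ 51.3 kN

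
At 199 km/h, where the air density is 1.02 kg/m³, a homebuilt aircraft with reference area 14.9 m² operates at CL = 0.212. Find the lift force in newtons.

L = 4920 N

Convert speed: v = 199 km/h ÷ 3.6 = 55.28 m/s.
L = ½ρv²S·CL = ½ × 1.02 × 55.28² × 14.9 × 0.212 = 4920 N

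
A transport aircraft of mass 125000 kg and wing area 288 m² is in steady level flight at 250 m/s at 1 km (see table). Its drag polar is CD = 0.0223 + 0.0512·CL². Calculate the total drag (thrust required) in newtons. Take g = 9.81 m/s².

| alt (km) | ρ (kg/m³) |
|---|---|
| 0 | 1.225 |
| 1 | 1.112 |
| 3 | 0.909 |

D = 2.31×10^5 N

At 1 km, from the table: ρ = 1.112 kg/m³.
Weight W = mg = 125000 × 9.81 = 1.2262×10^6 N; in level flight L = W.
Dynamic pressure q = 0.5 × 1.112 × 250² = 34750 Pa.
Required CL = L/(qS) = 1.2262×10^6/(34750·288) = 0.1225.
CD = 0.0223 + 0.0512 × 0.1225² = 0.02307.
D = q·S·CD = 34750 × 288 × 0.02307 = 2.309×10^5 N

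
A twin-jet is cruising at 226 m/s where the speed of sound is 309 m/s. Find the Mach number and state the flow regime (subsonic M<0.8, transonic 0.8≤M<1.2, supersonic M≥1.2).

M = v/a = 226 / 309 = 0.731
M = 0.731 → subsonic.

M = 0.731 (subsonic)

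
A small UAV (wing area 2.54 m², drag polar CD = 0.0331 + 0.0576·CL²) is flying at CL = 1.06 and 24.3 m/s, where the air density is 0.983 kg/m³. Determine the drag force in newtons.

D = 72.1 N

CD = 0.0331 + 0.0576 × 1.06² = 0.09782
D = ½ρv²S·CD = ½ × 0.983 × 24.3² × 2.54 × 0.09782 = 72.1 N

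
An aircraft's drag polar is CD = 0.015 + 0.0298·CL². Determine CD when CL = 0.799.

CD = 0.015 + 0.0298 × 0.799² = 0.015 + 0.01902 = 0.034

CD = 0.034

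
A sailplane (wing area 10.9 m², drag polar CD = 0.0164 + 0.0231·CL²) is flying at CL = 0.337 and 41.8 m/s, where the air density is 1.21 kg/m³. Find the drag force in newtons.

CD = 0.0164 + 0.0231 × 0.337² = 0.01902
D = ½ρv²S·CD = ½ × 1.21 × 41.8² × 10.9 × 0.01902 = 219 N

D = 219 N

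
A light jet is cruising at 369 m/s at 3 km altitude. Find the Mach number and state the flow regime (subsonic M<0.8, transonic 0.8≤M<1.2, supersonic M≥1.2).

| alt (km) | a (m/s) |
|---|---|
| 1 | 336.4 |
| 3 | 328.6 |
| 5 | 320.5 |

M = 1.12 (transonic)

At 3 km, from the table: a = 328.6 m/s.
M = v/a = 369 / 328.6 = 1.12
M = 1.12 → transonic.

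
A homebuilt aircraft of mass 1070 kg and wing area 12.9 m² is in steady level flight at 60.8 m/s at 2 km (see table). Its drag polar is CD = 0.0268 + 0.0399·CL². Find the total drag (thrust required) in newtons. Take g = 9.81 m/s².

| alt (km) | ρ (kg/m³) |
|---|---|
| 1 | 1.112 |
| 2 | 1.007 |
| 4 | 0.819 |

At 2 km, from the table: ρ = 1.007 kg/m³.
Weight W = mg = 1070 × 9.81 = 10497 N; in level flight L = W.
q = ½ρv² = ½ × 1.007 × 60.8² = 1861 Pa.
CL = 2W/(ρv²S) = 2×10497/(1.007×60.8²×12.9) = 0.4372.
CD = 0.0268 + 0.0399 × 0.4372² = 0.03443.
D = q·S·CD = 1861 × 12.9 × 0.03443 = 826.6 N

D = 827 N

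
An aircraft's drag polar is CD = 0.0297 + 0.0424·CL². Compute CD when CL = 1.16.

CD = 0.0297 + 0.0424 × 1.16² = 0.0297 + 0.05705 = 0.0868

CD = 0.0868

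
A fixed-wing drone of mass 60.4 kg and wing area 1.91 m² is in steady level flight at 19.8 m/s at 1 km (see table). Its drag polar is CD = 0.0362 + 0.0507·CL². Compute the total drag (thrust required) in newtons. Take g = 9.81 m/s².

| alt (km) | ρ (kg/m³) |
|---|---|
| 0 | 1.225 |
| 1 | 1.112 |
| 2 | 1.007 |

D = 57.8 N

At 1 km, from the table: ρ = 1.112 kg/m³.
Weight W = mg = 60.4 × 9.81 = 592.52 N; in level flight L = W.
Dynamic pressure q = 0.5 × 1.112 × 19.8² = 218 Pa.
Required CL = L/(qS) = 592.52/(218·1.91) = 1.423.
CD = 0.0362 + 0.0507 × 1.423² = 0.1389.
D = q·S·CD = 218 × 1.91 × 0.1389 = 57.83 N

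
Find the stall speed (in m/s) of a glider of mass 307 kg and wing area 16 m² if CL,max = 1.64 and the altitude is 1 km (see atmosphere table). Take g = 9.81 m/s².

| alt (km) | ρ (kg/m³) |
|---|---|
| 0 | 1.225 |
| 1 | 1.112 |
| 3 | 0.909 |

At 1 km, from the table: ρ = 1.112 kg/m³.
At stall, lift equals weight: L = W = m·g = 307 × 9.81 = 3012 N.
V_stall = √(2W/(ρ·S·CL,max)) = √(2 × 3012 / (1.112 × 16 × 1.64))
V_stall = √206.4 = 14.4 m/s

V_stall = 14.4 m/s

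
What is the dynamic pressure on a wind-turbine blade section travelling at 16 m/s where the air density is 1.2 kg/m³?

q = ½ρv² = ½ × 1.2 × 16² = 154 Pa

q = 154 Pa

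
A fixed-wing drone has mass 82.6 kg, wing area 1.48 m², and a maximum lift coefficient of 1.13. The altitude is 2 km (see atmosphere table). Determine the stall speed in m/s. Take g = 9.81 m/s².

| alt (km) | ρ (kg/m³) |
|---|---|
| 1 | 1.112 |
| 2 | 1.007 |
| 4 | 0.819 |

V_stall = 31 m/s

At 2 km, from the table: ρ = 1.007 kg/m³.
At stall, lift equals weight: L = W = m·g = 82.6 × 9.81 = 810.3 N.
From L = ½ρV²S·CL,max = W: V_stall = √(2W/(ρSCL,max)) = √(2·810.3/(1.007·1.48·1.13))
V_stall = √962.3 = 31 m/s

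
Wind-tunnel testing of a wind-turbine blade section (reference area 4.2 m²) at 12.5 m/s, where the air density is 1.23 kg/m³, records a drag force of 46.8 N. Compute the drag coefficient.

From D = ½ρv²S·CD, rearranging gives CD = 2D/(ρv²S).
CD = 2 × 46.8 / (1.23 × 12.5² × 4.2) = 0.116

CD = 0.116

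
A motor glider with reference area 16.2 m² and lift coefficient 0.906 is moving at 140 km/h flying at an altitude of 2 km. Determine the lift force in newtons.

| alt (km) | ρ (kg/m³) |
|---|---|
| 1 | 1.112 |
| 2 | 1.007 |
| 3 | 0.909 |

L = 11200 N

At 2 km, from the table: ρ = 1.007 kg/m³.
Convert speed: v = 140 km/h ÷ 3.6 = 38.89 m/s.
L = ½ρv²S·CL = ½ × 1.007 × 38.89² × 16.2 × 0.906 = 11200 N ≈ 11.2 kN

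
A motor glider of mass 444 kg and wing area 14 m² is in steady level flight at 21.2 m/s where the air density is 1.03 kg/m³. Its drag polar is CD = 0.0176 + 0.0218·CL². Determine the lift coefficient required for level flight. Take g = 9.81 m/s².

CL = 1.34

Weight W = mg = 444 × 9.81 = 4355.6 N; in level flight L = W.
Dynamic pressure q = 0.5 × 1.03 × 21.2² = 231.5 Pa.
CL = 2W/(ρv²S) = 2×4355.6/(1.03×21.2²×14) = 1.344.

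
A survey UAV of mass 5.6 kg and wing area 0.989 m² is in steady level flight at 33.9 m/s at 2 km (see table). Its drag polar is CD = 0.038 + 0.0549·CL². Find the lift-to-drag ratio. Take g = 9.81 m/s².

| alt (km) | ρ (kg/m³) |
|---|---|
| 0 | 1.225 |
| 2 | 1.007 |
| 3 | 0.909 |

At 2 km, from the table: ρ = 1.007 kg/m³.
Level flight ⇒ L = W = m·g = 5.6 × 9.81 = 54.936 N.
Dynamic pressure q = 0.5 × 1.007 × 33.9² = 578.6 Pa.
Required CL = L/(qS) = 54.936/(578.6·0.989) = 0.096.
CD = 0.038 + 0.0549 × 0.096² = 0.03851.
L/D = CL/CD = 0.096 / 0.03851 = 2.49

L/D = 2.49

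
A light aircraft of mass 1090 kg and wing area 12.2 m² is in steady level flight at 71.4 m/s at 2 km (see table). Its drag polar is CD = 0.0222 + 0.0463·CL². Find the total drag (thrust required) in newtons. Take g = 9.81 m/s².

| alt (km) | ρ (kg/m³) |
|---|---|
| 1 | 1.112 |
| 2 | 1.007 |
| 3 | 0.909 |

At 2 km, from the table: ρ = 1.007 kg/m³.
Level flight ⇒ L = W = m·g = 1090 × 9.81 = 10693 N.
Dynamic pressure q = 0.5 × 1.007 × 71.4² = 2567 Pa.
CL = 2W/(ρv²S) = 2×10693/(1.007×71.4²×12.2) = 0.3415.
CD = 0.0222 + 0.0463 × 0.3415² = 0.0276.
D = q·S·CD = 2567 × 12.2 × 0.0276 = 864.2 N

D = 864 N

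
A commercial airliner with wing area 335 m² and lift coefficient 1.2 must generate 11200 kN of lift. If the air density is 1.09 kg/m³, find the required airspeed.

L = ½ρv²S·CL ⇒ v = √(2L/(ρ·S·CL))
v = √(2 × 1.12×10^7 / (1.09 × 335 × 1.2)) = √51120 = 226 m/s

v = 226 m/s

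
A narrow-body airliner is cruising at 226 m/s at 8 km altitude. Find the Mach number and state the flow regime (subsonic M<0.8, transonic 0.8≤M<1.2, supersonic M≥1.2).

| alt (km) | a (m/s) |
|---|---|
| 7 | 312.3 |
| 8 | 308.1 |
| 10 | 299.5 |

M = 0.734 (subsonic)

At 8 km, from the table: a = 308.1 m/s.
M = v/a = 226 / 308.1 = 0.734
M = 0.734 → subsonic.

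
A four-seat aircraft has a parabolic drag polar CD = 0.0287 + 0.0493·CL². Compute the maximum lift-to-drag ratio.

(L/D)max = 13.3

For CD = CD0 + K·CL², (L/D)max occurs at CL* = √(CD0/K) and equals 1/(2√(K·CD0)).
(L/D)max = 1/(2√(0.0493 × 0.0287)) = 1/(2 × 0.03762) = 13.3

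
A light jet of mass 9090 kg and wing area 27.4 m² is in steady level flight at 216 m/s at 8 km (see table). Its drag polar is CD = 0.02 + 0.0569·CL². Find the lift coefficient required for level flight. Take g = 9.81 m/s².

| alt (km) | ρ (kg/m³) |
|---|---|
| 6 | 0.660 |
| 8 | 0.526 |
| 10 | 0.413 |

CL = 0.265

At 8 km, from the table: ρ = 0.526 kg/m³.
Level flight ⇒ L = W = m·g = 9090 × 9.81 = 89173 N.
q = ½ρv² = ½ × 0.526 × 216² = 12270 Pa.
CL = W/(q·S) = 89173 / (12270 × 27.4) = 0.2652.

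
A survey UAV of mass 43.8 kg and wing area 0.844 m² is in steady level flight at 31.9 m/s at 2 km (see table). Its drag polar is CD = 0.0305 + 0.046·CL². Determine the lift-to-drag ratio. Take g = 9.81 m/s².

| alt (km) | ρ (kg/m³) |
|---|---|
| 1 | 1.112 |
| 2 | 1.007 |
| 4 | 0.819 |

At 2 km, from the table: ρ = 1.007 kg/m³.
In steady level flight, lift balances weight: W = mg = 43.8 × 9.81 = 429.68 N.
Dynamic pressure q = 0.5 × 1.007 × 31.9² = 512.4 Pa.
CL = W/(q·S) = 429.68 / (512.4 × 0.844) = 0.9936.
CD = 0.0305 + 0.046 × 0.9936² = 0.07591.
L/D = CL/CD = 0.9936 / 0.07591 = 13.1

L/D = 13.1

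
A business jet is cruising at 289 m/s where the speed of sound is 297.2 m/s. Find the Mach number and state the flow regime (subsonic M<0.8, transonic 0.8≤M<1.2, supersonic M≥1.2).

M = v/a = 289 / 297.2 = 0.972
M = 0.972 → transonic.

M = 0.972 (transonic)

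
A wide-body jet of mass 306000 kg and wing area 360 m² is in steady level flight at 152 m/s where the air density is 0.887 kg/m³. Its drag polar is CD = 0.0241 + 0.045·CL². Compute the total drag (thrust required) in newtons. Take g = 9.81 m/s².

D = 1.99×10^5 N

Weight W = mg = 306000 × 9.81 = 3.0019×10^6 N; in level flight L = W.
q = ½ρv² = ½ × 0.887 × 152² = 10250 Pa.
CL = W/(q·S) = 3.0019×10^6 / (10250 × 360) = 0.8138.
CD = 0.0241 + 0.045 × 0.8138² = 0.0539.
D = q·S·CD = 10250 × 360 × 0.0539 = 1.988×10^5 N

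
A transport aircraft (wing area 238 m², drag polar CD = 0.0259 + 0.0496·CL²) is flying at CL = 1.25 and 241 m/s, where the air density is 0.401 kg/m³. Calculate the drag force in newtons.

CD = 0.0259 + 0.0496 × 1.25² = 0.1034
D = ½ρv²S·CD = ½ × 0.401 × 241² × 238 × 0.1034 = 2.87×10^5 N

D = 2.87×10^5 N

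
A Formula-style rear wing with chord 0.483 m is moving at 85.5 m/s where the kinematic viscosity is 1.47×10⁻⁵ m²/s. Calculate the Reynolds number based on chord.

Re = v·c/ν = 85.5 × 0.483 / (1.47×10⁻⁵) = 2.81×10^6

Re = 2.81×10^6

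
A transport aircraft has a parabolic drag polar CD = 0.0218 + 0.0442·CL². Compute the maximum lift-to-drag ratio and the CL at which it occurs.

(L/D)max = 16.1, at CL = 0.702

For CD = CD0 + K·CL², (L/D)max occurs at CL* = √(CD0/K) and equals 1/(2√(K·CD0)).
(L/D)max = 1/(2√(0.0442 × 0.0218)) = 1/(2 × 0.03104) = 16.1
CL* = √(0.0218/0.0442) = 0.702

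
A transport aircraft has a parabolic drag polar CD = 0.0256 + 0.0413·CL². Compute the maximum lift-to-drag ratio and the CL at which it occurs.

(L/D)max = 15.4, at CL = 0.787

For CD = CD0 + K·CL², (L/D)max occurs at CL* = √(CD0/K) and equals 1/(2√(K·CD0)).
(L/D)max = 1/(2√(0.0413 × 0.0256)) = 1/(2 × 0.03252) = 15.4
CL* = √(0.0256/0.0413) = 0.787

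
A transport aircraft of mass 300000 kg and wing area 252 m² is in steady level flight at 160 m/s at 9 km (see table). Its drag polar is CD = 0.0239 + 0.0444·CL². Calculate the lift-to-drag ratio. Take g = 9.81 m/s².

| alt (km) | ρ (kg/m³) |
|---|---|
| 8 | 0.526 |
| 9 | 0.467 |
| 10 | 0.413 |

At 9 km, from the table: ρ = 0.467 kg/m³.
Weight W = mg = 300000 × 9.81 = 2.943×10^6 N; in level flight L = W.
Dynamic pressure q = 0.5 × 0.467 × 160² = 5978 Pa.
CL = W/(q·S) = 2.943×10^6 / (5978 × 252) = 1.954.
CD = 0.0239 + 0.0444 × 1.954² = 0.1934.
L/D = CL/CD = 1.954 / 0.1934 = 10.1

L/D = 10.1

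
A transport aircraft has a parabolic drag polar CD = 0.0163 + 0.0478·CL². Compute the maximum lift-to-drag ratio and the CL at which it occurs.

For CD = CD0 + K·CL², (L/D)max occurs at CL* = √(CD0/K) and equals 1/(2√(K·CD0)).
(L/D)max = 1/(2√(0.0478 × 0.0163)) = 1/(2 × 0.02791) = 17.9
CL* = √(0.0163/0.0478) = 0.584

(L/D)max = 17.9, at CL = 0.584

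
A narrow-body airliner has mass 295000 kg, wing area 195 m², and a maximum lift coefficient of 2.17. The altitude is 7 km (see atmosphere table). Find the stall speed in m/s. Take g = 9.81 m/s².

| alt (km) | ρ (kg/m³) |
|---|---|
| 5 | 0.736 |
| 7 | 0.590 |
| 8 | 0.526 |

At 7 km, from the table: ρ = 0.590 kg/m³.
Weight W = mg = 295000 × 9.81 = 2.894×10^6 N.
V_stall = √(2W/(ρ·S·CL,max)) = √(2 × 2.894×10^6 / (0.59 × 195 × 2.17))
V_stall = √23180 = 152 m/s

V_stall = 152 m/s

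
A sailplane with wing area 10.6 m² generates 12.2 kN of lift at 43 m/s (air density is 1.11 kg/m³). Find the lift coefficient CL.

From L = ½ρv²S·CL, rearranging gives CL = 2L/(ρv²S).
CL = 2 × 12200 / (1.11 × 43² × 10.6) = 1.12

CL = 1.12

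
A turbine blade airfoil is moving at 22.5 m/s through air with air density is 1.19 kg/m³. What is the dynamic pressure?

q = 301 Pa

q = ½ρv² = ½ × 1.19 × 22.5² = 301 Pa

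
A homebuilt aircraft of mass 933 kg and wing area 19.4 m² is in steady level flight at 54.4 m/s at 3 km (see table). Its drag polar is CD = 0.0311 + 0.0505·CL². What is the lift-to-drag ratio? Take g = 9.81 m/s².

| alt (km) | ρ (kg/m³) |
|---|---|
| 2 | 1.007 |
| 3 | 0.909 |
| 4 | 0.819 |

L/D = 9.4

At 3 km, from the table: ρ = 0.909 kg/m³.
In steady level flight, lift balances weight: W = mg = 933 × 9.81 = 9152.7 N.
Dynamic pressure q = 0.5 × 0.909 × 54.4² = 1345 Pa.
CL = W/(q·S) = 9152.7 / (1345 × 19.4) = 0.3508.
CD = 0.0311 + 0.0505 × 0.3508² = 0.03731.
L/D = CL/CD = 0.3508 / 0.03731 = 9.4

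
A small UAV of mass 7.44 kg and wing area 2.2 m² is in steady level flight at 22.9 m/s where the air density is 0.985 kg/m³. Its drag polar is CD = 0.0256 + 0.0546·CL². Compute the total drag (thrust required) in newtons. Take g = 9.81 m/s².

D = 15.1 N

Weight W = mg = 7.44 × 9.81 = 72.986 N; in level flight L = W.
q = ½ρv² = ½ × 0.985 × 22.9² = 258.3 Pa.
CL = 2W/(ρv²S) = 2×72.986/(0.985×22.9²×2.2) = 0.1285.
CD = 0.0256 + 0.0546 × 0.1285² = 0.0265.
D = q·S·CD = 258.3 × 2.2 × 0.0265 = 15.06 N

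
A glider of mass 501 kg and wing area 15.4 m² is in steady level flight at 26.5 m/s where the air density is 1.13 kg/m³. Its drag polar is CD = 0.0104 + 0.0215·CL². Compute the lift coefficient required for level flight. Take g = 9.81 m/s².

Level flight ⇒ L = W = m·g = 501 × 9.81 = 4914.8 N.
Dynamic pressure q = 0.5 × 1.13 × 26.5² = 396.8 Pa.
CL = W/(q·S) = 4914.8 / (396.8 × 15.4) = 0.8044.

CL = 0.804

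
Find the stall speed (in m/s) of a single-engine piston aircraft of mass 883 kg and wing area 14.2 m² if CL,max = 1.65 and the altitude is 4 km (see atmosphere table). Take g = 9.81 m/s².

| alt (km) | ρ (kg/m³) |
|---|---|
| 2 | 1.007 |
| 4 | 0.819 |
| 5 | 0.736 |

At 4 km, from the table: ρ = 0.819 kg/m³.
Weight W = mg = 883 × 9.81 = 8662 N.
From L = ½ρV²S·CL,max = W: V_stall = √(2W/(ρSCL,max)) = √(2·8662/(0.819·14.2·1.65))
V_stall = √902.8 = 30 m/s

V_stall = 30 m/s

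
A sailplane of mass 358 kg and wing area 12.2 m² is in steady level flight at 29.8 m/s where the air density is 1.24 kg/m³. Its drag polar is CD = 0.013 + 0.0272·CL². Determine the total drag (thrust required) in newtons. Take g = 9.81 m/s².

Weight W = mg = 358 × 9.81 = 3512 N; in level flight L = W.
q = ½ρv² = ½ × 1.24 × 29.8² = 550.6 Pa.
CL = 2W/(ρv²S) = 2×3512/(1.24×29.8²×12.2) = 0.5228.
CD = 0.013 + 0.0272 × 0.5228² = 0.02044.
D = q·S·CD = 550.6 × 12.2 × 0.02044 = 137.3 N

D = 137 N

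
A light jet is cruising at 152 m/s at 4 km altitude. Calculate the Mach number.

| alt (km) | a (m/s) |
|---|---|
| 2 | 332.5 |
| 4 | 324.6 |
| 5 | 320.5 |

M = 0.468

At 4 km, from the table: a = 324.6 m/s.
M = v/a = 152 / 324.6 = 0.468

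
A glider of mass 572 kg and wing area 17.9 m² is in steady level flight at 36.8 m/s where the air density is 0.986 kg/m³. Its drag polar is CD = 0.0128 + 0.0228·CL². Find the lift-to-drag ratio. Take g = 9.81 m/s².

Level flight ⇒ L = W = m·g = 572 × 9.81 = 5611.3 N.
Dynamic pressure q = 0.5 × 0.986 × 36.8² = 667.6 Pa.
CL = 2W/(ρv²S) = 2×5611.3/(0.986×36.8²×17.9) = 0.4695.
CD = 0.0128 + 0.0228 × 0.4695² = 0.01783.
L/D = CL/CD = 0.4695 / 0.01783 = 26.3

L/D = 26.3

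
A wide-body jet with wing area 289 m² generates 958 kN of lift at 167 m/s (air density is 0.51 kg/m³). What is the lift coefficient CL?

From L = ½ρv²S·CL, rearranging gives CL = 2L/(ρv²S).
CL = 2 × 9.58×10^5 / (0.51 × 167² × 289) = 0.466

CL = 0.466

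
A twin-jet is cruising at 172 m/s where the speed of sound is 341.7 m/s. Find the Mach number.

M = v/a = 172 / 341.7 = 0.503

M = 0.503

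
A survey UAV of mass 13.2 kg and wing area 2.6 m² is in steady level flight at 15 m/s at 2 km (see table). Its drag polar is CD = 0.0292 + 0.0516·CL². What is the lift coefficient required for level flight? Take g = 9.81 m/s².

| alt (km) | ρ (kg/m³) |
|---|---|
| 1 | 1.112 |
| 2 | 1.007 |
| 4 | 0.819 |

CL = 0.44

At 2 km, from the table: ρ = 1.007 kg/m³.
Level flight ⇒ L = W = m·g = 13.2 × 9.81 = 129.49 N.
q = ½ρv² = ½ × 1.007 × 15² = 113.3 Pa.
Required CL = L/(qS) = 129.49/(113.3·2.6) = 0.4396.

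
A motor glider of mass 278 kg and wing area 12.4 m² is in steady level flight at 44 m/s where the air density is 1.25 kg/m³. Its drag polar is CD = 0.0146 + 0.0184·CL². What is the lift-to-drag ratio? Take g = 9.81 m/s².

L/D = 12

Level flight ⇒ L = W = m·g = 278 × 9.81 = 2727.2 N.
Dynamic pressure q = 0.5 × 1.25 × 44² = 1210 Pa.
Required CL = L/(qS) = 2727.2/(1210·12.4) = 0.1818.
CD = 0.0146 + 0.0184 × 0.1818² = 0.01521.
L/D = CL/CD = 0.1818 / 0.01521 = 12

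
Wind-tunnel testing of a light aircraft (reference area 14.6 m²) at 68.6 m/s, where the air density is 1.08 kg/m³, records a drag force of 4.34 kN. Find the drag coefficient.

From D = ½ρv²S·CD, rearranging gives CD = 2D/(ρv²S).
CD = 2 × 4340 / (1.08 × 68.6² × 14.6) = 0.117

CD = 0.117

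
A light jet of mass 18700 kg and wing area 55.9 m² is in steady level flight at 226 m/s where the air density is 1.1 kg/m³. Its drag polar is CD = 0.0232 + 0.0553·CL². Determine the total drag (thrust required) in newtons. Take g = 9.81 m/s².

D = 37600 N

In steady level flight, lift balances weight: W = mg = 18700 × 9.81 = 1.8345×10^5 N.
Dynamic pressure q = 0.5 × 1.1 × 226² = 28090 Pa.
CL = W/(q·S) = 1.8345×10^5 / (28090 × 55.9) = 0.1168.
CD = 0.0232 + 0.0553 × 0.1168² = 0.02395.
D = q·S·CD = 28090 × 55.9 × 0.02395 = 37620 N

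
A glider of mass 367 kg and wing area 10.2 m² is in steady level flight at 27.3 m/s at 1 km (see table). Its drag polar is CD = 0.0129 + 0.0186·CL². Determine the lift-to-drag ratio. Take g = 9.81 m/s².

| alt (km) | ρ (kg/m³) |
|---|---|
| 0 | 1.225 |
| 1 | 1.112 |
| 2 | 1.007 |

At 1 km, from the table: ρ = 1.112 kg/m³.
Level flight ⇒ L = W = m·g = 367 × 9.81 = 3600.3 N.
q = ½ρv² = ½ × 1.112 × 27.3² = 414.4 Pa.
CL = W/(q·S) = 3600.3 / (414.4 × 10.2) = 0.8518.
CD = 0.0129 + 0.0186 × 0.8518² = 0.0264.
L/D = CL/CD = 0.8518 / 0.0264 = 32.3

L/D = 32.3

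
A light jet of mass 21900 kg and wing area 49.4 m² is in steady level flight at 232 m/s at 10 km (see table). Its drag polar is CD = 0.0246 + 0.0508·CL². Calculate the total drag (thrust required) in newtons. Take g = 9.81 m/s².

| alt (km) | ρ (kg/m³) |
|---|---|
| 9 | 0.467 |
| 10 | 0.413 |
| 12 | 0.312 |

At 10 km, from the table: ρ = 0.413 kg/m³.
Level flight ⇒ L = W = m·g = 21900 × 9.81 = 2.1484×10^5 N.
Dynamic pressure q = 0.5 × 0.413 × 232² = 11110 Pa.
CL = 2W/(ρv²S) = 2×2.1484×10^5/(0.413×232²×49.4) = 0.3913.
CD = 0.0246 + 0.0508 × 0.3913² = 0.03238.
D = q·S·CD = 11110 × 49.4 × 0.03238 = 17780 N

D = 17800 N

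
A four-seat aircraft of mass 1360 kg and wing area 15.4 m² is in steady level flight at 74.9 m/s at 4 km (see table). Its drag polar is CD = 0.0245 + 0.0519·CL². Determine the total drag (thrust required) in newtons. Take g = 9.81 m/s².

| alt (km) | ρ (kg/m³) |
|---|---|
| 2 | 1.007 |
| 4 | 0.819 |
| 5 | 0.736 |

At 4 km, from the table: ρ = 0.819 kg/m³.
Level flight ⇒ L = W = m·g = 1360 × 9.81 = 13342 N.
Dynamic pressure q = 0.5 × 0.819 × 74.9² = 2297 Pa.
Required CL = L/(qS) = 13342/(2297·15.4) = 0.3771.
CD = 0.0245 + 0.0519 × 0.3771² = 0.03188.
D = q·S·CD = 2297 × 15.4 × 0.03188 = 1128 N

D = 1130 N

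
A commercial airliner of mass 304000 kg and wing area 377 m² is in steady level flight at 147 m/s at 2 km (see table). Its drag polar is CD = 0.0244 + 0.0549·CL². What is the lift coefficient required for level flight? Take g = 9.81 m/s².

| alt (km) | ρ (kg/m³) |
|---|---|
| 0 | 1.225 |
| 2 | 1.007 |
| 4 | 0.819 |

At 2 km, from the table: ρ = 1.007 kg/m³.
In steady level flight, lift balances weight: W = mg = 304000 × 9.81 = 2.9822×10^6 N.
q = ½ρv² = ½ × 1.007 × 147² = 10880 Pa.
Required CL = L/(qS) = 2.9822×10^6/(10880·377) = 0.7271.

CL = 0.727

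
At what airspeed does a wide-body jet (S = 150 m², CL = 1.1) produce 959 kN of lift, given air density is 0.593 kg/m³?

v = 140 m/s

L = ½ρv²S·CL ⇒ v = √(2L/(ρ·S·CL))
v = √(2 × 9.59×10^5 / (0.593 × 150 × 1.1)) = √19600 = 140 m/s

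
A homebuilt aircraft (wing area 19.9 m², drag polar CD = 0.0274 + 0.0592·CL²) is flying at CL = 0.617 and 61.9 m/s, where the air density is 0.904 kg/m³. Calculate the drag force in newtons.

D = 1720 N

CD = 0.0274 + 0.0592 × 0.617² = 0.04994
D = ½ρv²S·CD = ½ × 0.904 × 61.9² × 19.9 × 0.04994 = 1720 N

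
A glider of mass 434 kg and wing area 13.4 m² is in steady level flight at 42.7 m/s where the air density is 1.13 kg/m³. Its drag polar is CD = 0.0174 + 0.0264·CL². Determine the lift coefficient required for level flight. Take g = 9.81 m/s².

Weight W = mg = 434 × 9.81 = 4257.5 N; in level flight L = W.
q = ½ρv² = ½ × 1.13 × 42.7² = 1030 Pa.
CL = 2W/(ρv²S) = 2×4257.5/(1.13×42.7²×13.4) = 0.3084.

CL = 0.308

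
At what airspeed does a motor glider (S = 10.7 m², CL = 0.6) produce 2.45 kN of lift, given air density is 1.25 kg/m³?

L = ½ρv²S·CL ⇒ v = √(2L/(ρ·S·CL))
v = √(2 × 2450 / (1.25 × 10.7 × 0.6)) = √610.6 = 24.7 m/s

v = 24.7 m/s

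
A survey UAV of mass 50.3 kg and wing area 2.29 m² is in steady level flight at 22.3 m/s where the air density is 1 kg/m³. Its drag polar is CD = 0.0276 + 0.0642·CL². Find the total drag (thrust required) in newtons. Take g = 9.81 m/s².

D = 43.2 N

In steady level flight, lift balances weight: W = mg = 50.3 × 9.81 = 493.44 N.
Dynamic pressure q = 0.5 × 1 × 22.3² = 248.6 Pa.
CL = W/(q·S) = 493.44 / (248.6 × 2.29) = 0.8666.
CD = 0.0276 + 0.0642 × 0.8666² = 0.07581.
D = q·S·CD = 248.6 × 2.29 × 0.07581 = 43.17 N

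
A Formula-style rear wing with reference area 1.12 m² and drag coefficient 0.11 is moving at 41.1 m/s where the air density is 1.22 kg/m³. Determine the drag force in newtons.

D = 127 N

Dynamic pressure q = ½ρv² = ½ × 1.22 × 41.1² = 1030 Pa.
D = q·S·CD = 1030 × 1.12 × 0.11 = 127 N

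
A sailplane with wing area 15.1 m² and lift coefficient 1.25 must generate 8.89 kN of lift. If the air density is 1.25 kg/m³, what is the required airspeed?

v = 27.5 m/s

L = ½ρv²S·CL ⇒ v = √(2L/(ρ·S·CL))
v = √(2 × 8890 / (1.25 × 15.1 × 1.25)) = √753.6 = 27.5 m/s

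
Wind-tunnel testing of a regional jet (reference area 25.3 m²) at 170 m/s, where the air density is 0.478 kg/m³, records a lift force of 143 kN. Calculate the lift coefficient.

CL = 0.818

From L = ½ρv²S·CL, rearranging gives CL = 2L/(ρv²S).
CL = 2 × 1.43×10^5 / (0.478 × 170² × 25.3) = 0.818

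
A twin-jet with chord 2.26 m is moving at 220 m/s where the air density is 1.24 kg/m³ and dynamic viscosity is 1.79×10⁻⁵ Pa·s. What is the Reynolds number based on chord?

Re = 3.44×10^7

Re = ρ·v·c/μ = 1.24 × 220 × 2.26 / (1.79×10⁻⁵) = 3.44×10^7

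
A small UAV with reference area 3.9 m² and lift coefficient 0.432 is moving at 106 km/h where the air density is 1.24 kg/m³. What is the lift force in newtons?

Convert speed: v = 106 km/h ÷ 3.6 = 29.44 m/s.
L = ½ρv²S·CL = ½ × 1.24 × 29.44² × 3.9 × 0.432 = 906 N

L = 906 N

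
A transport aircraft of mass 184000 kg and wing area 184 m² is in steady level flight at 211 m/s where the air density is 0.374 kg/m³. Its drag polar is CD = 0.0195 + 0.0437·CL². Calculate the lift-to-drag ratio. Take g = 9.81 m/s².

In steady level flight, lift balances weight: W = mg = 184000 × 9.81 = 1.805×10^6 N.
q = ½ρv² = ½ × 0.374 × 211² = 8325 Pa.
CL = 2W/(ρv²S) = 2×1.805×10^6/(0.374×211²×184) = 1.178.
CD = 0.0195 + 0.0437 × 1.178² = 0.08017.
L/D = CL/CD = 1.178 / 0.08017 = 14.7

L/D = 14.7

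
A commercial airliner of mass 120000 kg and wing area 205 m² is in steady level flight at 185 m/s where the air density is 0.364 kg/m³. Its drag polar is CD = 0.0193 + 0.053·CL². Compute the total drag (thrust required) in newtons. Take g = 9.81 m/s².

D = 82200 N

Level flight ⇒ L = W = m·g = 120000 × 9.81 = 1.1772×10^6 N.
q = ½ρv² = ½ × 0.364 × 185² = 6229 Pa.
CL = 2W/(ρv²S) = 2×1.1772×10^6/(0.364×185²×205) = 0.9219.
CD = 0.0193 + 0.053 × 0.9219² = 0.06434.
D = q·S·CD = 6229 × 205 × 0.06434 = 82160 N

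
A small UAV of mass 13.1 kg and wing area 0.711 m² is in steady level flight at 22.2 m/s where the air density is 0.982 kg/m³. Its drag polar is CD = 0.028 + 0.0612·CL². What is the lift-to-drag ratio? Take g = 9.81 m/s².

In steady level flight, lift balances weight: W = mg = 13.1 × 9.81 = 128.51 N.
q = ½ρv² = ½ × 0.982 × 22.2² = 242 Pa.
Required CL = L/(qS) = 128.51/(242·0.711) = 0.7469.
CD = 0.028 + 0.0612 × 0.7469² = 0.06214.
L/D = CL/CD = 0.7469 / 0.06214 = 12

L/D = 12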